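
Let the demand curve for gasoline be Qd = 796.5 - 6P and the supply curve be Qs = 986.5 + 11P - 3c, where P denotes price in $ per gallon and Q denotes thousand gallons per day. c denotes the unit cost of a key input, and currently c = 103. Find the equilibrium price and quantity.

With c = 103, supply is Qs = 677.5 + 11P.
Equating demand and supply, 796.5 - 6P = 677.5 + 11P gives 17P = 119, so P* = 7.
Substitute back: Q* = 796.5 - 6(7) = 754.5.

P* = 7, Q* = 754.5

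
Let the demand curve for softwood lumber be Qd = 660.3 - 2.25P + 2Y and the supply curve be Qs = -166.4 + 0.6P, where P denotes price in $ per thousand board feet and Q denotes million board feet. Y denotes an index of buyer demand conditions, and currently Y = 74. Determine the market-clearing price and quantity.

With Y = 74, demand is Qd = 808.3 - 2.25P.
Set Qd = Qs: 808.3 - 2.25P = -166.4 + 0.6P, so 974.7 = 2.85P and P* = 342.
Then Q* = 808.3 - 2.25(342) = 38.8.

P* = 342, Q* = 38.8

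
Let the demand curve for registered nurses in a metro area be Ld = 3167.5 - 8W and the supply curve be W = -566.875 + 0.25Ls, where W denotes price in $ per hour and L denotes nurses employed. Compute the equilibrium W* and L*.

W* = 75, L* = 2567.5

Inverting to quantity form: Ls = 2267.5 + 4W.
Equating demand and supply, 3167.5 - 8W = 2267.5 + 4W gives 12W = 900, so W* = 75.
Substitute back: L* = 3167.5 - 8(75) = 2567.5.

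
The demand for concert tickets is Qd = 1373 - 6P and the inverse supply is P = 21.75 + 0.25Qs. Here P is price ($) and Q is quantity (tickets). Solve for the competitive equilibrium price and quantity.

Inverting to quantity form: Qs = -87 + 4P.
The market clears where 1373 - 6P = -87 + 4P. Rearranging, 10P = 1460, hence P* = 146.
Substitute back: Q* = 1373 - 6(146) = 497.

P* = 146, Q* = 497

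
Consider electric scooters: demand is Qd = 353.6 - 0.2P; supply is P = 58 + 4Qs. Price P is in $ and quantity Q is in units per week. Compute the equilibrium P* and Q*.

In direct form, Qs = -14.5 + 0.25P.
At equilibrium Qd = Qs, so 353.6 - 0.2P = -14.5 + 0.25P; collecting terms, 368.1 = 0.45P and P* = 818.
Then Q* = 353.6 - 0.2(818) = 190.

P* = 818, Q* = 190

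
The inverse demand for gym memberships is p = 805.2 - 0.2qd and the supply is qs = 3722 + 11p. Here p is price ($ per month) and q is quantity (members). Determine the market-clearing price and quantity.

p* = 19, q* = 3931

In direct form, qd = 4026 - 5p.
Set qd = qs: 4026 - 5p = 3722 + 11p, so 304 = 16p and p* = 19.
Then q* = 4026 - 5(19) = 3931.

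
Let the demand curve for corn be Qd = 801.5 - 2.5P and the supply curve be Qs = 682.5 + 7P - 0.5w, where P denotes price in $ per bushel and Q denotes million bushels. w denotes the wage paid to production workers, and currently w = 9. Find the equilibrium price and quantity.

P* = 13, Q* = 769

With w = 9, supply is Qs = 678 + 7P.
The market clears where 801.5 - 2.5P = 678 + 7P. Rearranging, 9.5P = 123.5, hence P* = 13.
Plugging P* into demand: Q* = 801.5 - 2.5(13) = 769.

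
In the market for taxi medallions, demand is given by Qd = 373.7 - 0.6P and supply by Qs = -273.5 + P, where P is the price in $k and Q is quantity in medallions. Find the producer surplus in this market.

At equilibrium Qd = Qs, so 373.7 - 0.6P = -273.5 + P; collecting terms, 647.2 = 1.6P and P* = 404.5.
Plugging P* into demand: Q* = 373.7 - 0.6(404.5) = 131.
Supply choke price (Qs = 0): P = 273.5. Producer surplus = ½ × (404.5 - 273.5) × 131 = 8580.5.

Producer surplus = 8580.5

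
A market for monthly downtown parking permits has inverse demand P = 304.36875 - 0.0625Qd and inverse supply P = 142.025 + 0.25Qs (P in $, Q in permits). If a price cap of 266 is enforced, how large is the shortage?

In direct form, Qd = 4869.9 - 16P and Qs = -568.1 + 4P.
At P = 266: Qd = 613.9 and Qs = 495.9.
Shortage = Qd - Qs = 613.9 - 495.9 = 118.

Shortage = 118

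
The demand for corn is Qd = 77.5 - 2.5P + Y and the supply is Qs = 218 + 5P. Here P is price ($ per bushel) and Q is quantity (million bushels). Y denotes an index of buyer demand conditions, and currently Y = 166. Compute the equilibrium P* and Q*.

With Y = 166, demand is Qd = 243.5 - 2.5P.
At equilibrium Qd = Qs, so 243.5 - 2.5P = 218 + 5P; collecting terms, 25.5 = 7.5P and P* = 3.4.
Substitute back: Q* = 243.5 - 2.5(3.4) = 235.

P* = 3.4, Q* = 235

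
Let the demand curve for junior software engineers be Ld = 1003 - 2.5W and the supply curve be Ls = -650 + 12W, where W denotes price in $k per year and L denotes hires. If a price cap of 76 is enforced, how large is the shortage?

Shortage = 551

Evaluating both curves at the ceiling price 76 gives Ld = 813, Ls = 262.
Shortage = Ld - Ls = 813 - 262 = 551.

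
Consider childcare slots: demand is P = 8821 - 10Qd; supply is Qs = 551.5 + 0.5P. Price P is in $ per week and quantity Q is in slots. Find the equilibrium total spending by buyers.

Solving each curve for Q: Qd = 882.1 - 0.1P.
Equating demand and supply, 882.1 - 0.1P = 551.5 + 0.5P gives 0.6P = 330.6, so P* = 551.
Then Q* = 882.1 - 0.1(551) = 827.
Total spending by buyers = P* × Q* = 551 × 827 = 455677.

Total spending by buyers = 455677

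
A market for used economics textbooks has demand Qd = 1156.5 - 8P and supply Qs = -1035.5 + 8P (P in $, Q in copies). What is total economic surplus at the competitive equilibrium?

The market clears where 1156.5 - 8P = -1035.5 + 8P. Rearranging, 16P = 2192, hence P* = 137.
From the demand curve, Q* = 1156.5 - 8(137) = 60.5.
Demand choke price = 144.5625; supply choke price = 129.4375. CS = ½(144.5625 - 137)(60.5) = 228.765625; PS = ½(137 - 129.4375)(60.5) = 228.765625. Total surplus = 457.53125.

Total surplus = 457.53125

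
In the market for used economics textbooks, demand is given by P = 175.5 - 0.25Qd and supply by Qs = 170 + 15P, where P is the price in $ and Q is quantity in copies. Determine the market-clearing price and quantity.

P* = 28, Q* = 590

Inverting to quantity form: Qd = 702 - 4P.
Equating demand and supply, 702 - 4P = 170 + 15P gives 19P = 532, so P* = 28.
Then Q* = 702 - 4(28) = 590.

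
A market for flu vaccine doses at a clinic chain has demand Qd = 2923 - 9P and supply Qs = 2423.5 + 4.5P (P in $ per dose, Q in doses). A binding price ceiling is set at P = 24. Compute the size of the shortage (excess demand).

Shortage = 175.5

At P = 24: Qd = 2707 and Qs = 2531.5.
Shortage = Qd - Qs = 2707 - 2531.5 = 175.5.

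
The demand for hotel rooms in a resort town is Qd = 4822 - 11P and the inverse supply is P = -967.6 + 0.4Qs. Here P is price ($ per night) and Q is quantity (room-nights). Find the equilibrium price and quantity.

In direct form, Qs = 2419 + 2.5P.
The market clears where 4822 - 11P = 2419 + 2.5P. Rearranging, 13.5P = 2403, hence P* = 178.
Substitute back: Q* = 4822 - 11(178) = 2864.

P* = 178, Q* = 2864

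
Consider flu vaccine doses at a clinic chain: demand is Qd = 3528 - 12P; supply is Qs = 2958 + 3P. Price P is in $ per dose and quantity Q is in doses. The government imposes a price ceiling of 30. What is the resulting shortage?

Evaluating both curves at the ceiling price 30 gives Qd = 3168, Qs = 3048.
Shortage = Qd - Qs = 3168 - 3048 = 120.

Shortage = 120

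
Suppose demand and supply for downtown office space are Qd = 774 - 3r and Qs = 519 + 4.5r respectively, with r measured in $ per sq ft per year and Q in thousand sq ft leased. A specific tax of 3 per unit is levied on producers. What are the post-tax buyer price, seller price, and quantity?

The tax drives a wedge r_b - r_s = 3. Substituting r_s = r_b - 3 into supply: Qs = 505.5 + 4.5r_b.
Set Qd = Qs: 774 - 3r_b = 505.5 + 4.5r_b, so 268.5 = 7.5r_b and r_b = 35.8.
So r_s = 32.8 and the quantity traded is Q = 774 - 3(35.8) = 666.6.

r_b = 35.8, r_s = 32.8, Q = 666.6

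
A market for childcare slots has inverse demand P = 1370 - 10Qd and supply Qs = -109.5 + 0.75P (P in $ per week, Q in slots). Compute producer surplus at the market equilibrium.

Producer surplus = 7776

Rewriting in direct form: Qd = 137 - 0.1P.
At equilibrium Qd = Qs, so 137 - 0.1P = -109.5 + 0.75P; collecting terms, 246.5 = 0.85P and P* = 290.
Then Q* = 137 - 0.1(290) = 108.
Supply choke price (Qs = 0): P = 146. Producer surplus = ½ × (290 - 146) × 108 = 7776.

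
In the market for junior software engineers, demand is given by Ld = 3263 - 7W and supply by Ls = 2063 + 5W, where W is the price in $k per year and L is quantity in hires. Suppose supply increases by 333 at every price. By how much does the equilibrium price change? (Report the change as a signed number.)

At equilibrium Ld = Ls, so 3263 - 7W = 2063 + 5W; collecting terms, 1200 = 12W and W* = 100.
From the demand curve, L* = 3263 - 7(100) = 2563.
After the shift, supply is Ls = 2396 + 5W.
Re-solving, 12W = 867 gives W = 72.25 and L = 2757.25.
ΔW = 72.25 - 100 = -27.75.

ΔW = -27.75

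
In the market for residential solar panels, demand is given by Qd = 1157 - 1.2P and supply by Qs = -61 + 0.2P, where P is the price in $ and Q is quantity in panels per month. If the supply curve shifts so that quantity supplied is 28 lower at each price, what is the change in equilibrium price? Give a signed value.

The market clears where 1157 - 1.2P = -61 + 0.2P. Rearranging, 1.4P = 1218, hence P* = 870.
Substitute back: Q* = 1157 - 1.2(870) = 113.
After the shift, supply is Qs = -89 + 0.2P.
The new intersection has 1246 = 1.4P, i.e. P = 890, Q = 89.
ΔP = 890 - 870 = 20.

ΔP = 20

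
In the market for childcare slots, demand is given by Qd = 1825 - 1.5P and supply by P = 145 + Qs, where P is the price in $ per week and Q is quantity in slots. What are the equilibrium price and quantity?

Solving each curve for Q: Qs = -145 + P.
The market clears where 1825 - 1.5P = -145 + P. Rearranging, 2.5P = 1970, hence P* = 788.
Substitute back: Q* = 1825 - 1.5(788) = 643.

P* = 788, Q* = 643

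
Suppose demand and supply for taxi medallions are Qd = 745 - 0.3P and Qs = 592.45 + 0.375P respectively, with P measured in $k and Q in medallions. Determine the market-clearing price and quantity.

P* = 226, Q* = 677.2

The market clears where 745 - 0.3P = 592.45 + 0.375P. Rearranging, 0.675P = 152.55, hence P* = 226.
Substitute back: Q* = 745 - 0.3(226) = 677.2.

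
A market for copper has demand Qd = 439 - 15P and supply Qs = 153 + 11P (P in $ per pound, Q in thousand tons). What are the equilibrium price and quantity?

The market clears where 439 - 15P = 153 + 11P. Rearranging, 26P = 286, hence P* = 11.
Substitute back: Q* = 439 - 15(11) = 274.

P* = 11, Q* = 274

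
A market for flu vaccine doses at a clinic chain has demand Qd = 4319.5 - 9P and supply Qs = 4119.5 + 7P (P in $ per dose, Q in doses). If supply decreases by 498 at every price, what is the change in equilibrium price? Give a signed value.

ΔP = 31.125

Set Qd = Qs: 4319.5 - 9P = 4119.5 + 7P, so 200 = 16P and P* = 12.5.
From the demand curve, Q* = 4319.5 - 9(12.5) = 4207.
After the shift, supply is Qs = 3621.5 + 7P.
New equilibrium: 698 = 16P, so P = 43.625 and Q = 3926.875.
ΔP = 43.625 - 12.5 = 31.125.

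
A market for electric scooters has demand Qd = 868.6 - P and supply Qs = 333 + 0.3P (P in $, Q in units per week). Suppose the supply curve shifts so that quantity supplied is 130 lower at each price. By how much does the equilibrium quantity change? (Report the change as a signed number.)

ΔQ = -100

The market clears where 868.6 - P = 333 + 0.3P. Rearranging, 1.3P = 535.6, hence P* = 412.
From the demand curve, Q* = 868.6 - 412 = 456.6.
After the shift, supply is Qs = 203 + 0.3P.
New equilibrium: 665.6 = 1.3P, so P = 512 and Q = 356.6.
ΔQ = 356.6 - 456.6 = -100.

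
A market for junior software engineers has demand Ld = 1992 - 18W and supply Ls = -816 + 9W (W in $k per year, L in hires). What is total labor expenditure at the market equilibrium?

Total labor expenditure = 12480

Set Ld = Ls: 1992 - 18W = -816 + 9W, so 2808 = 27W and W* = 104.
Substitute back: L* = 1992 - 18(104) = 120.
Total labor expenditure = W* × L* = 104 × 120 = 12480.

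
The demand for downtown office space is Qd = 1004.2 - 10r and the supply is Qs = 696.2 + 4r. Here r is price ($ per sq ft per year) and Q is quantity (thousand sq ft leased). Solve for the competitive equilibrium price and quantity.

r* = 22, Q* = 784.2

Set Qd = Qs: 1004.2 - 10r = 696.2 + 4r, so 308 = 14r and r* = 22.
Then Q* = 1004.2 - 10(22) = 784.2.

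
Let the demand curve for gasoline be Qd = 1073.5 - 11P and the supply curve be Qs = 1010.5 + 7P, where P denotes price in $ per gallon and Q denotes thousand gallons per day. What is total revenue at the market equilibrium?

Total revenue = 3622.5

At equilibrium Qd = Qs, so 1073.5 - 11P = 1010.5 + 7P; collecting terms, 63 = 18P and P* = 3.5.
Substitute back: Q* = 1073.5 - 11(3.5) = 1035.
Total revenue = P* × Q* = 3.5 × 1035 = 3622.5.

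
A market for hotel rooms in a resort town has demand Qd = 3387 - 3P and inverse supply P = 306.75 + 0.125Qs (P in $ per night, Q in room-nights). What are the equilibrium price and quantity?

Inverting to quantity form: Qs = -2454 + 8P.
The market clears where 3387 - 3P = -2454 + 8P. Rearranging, 11P = 5841, hence P* = 531.
Then Q* = 3387 - 3(531) = 1794.

P* = 531, Q* = 1794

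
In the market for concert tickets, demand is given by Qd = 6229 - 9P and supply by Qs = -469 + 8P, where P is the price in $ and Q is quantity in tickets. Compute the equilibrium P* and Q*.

Set Qd = Qs: 6229 - 9P = -469 + 8P, so 6698 = 17P and P* = 394.
Plugging P* into demand: Q* = 6229 - 9(394) = 2683.

P* = 394, Q* = 2683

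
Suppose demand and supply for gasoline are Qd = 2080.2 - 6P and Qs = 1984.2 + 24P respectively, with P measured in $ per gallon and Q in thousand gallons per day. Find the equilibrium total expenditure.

Total expenditure = 6595.2

Equating demand and supply, 2080.2 - 6P = 1984.2 + 24P gives 30P = 96, so P* = 3.2.
Then Q* = 2080.2 - 6(3.2) = 2061.
Total expenditure = P* × Q* = 3.2 × 2061 = 6595.2.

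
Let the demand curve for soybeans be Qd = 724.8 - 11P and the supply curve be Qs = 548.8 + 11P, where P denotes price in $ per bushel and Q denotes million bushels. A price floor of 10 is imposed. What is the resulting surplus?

With P fixed at 10, quantity demanded is 614.8 and quantity supplied is 658.8.
Surplus = Qs - Qd = 658.8 - 614.8 = 44.

Surplus = 44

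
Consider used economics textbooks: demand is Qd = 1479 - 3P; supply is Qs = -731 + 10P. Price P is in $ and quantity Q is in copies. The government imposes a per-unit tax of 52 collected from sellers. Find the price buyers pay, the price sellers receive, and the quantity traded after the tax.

P_b = 210, P_s = 158, Q = 849

The tax drives a wedge P_b - P_s = 52. Substituting P_s = P_b - 52 into supply: Qs = -1251 + 10P_b.
Equate demand and the shifted supply: 1479 - 3P_b = -1251 + 10P_b, giving 13P_b = 2730, so P_b = 210.
So P_s = 158 and the quantity traded is Q = 1479 - 3(210) = 849.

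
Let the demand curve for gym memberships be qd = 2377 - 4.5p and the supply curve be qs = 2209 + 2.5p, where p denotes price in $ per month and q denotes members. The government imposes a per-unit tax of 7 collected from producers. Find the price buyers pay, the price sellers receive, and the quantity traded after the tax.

Producers keep p_s = p_b - 7 per unit, so supply in terms of the buyer price is qs = 2191.5 + 2.5p_b.
Set qd = qs: 2377 - 4.5p_b = 2191.5 + 2.5p_b, so 185.5 = 7p_b and p_b = 26.5.
Then p_s = 26.5 - 7 = 19.5 and q = 2377 - 4.5(26.5) = 2257.75.

p_b = 26.5, p_s = 19.5, q = 2257.75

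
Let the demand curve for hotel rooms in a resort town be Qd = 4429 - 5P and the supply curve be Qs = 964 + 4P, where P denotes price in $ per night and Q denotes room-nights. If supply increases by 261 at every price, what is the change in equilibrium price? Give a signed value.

ΔP = -29

Equating demand and supply, 4429 - 5P = 964 + 4P gives 9P = 3465, so P* = 385.
Then Q* = 4429 - 5(385) = 2504.
After the shift, supply is Qs = 1225 + 4P.
New equilibrium: 3204 = 9P, so P = 356 and Q = 2649.
ΔP = 356 - 385 = -29.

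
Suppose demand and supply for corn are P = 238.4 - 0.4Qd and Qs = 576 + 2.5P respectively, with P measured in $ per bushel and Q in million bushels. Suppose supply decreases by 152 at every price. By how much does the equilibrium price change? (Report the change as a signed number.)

ΔP = 30.4

In direct form, Qd = 596 - 2.5P.
Set Qd = Qs: 596 - 2.5P = 576 + 2.5P, so 20 = 5P and P* = 4.
Plugging P* into demand: Q* = 596 - 2.5(4) = 586.
After the shift, supply is Qs = 424 + 2.5P.
The new intersection has 172 = 5P, i.e. P = 34.4, Q = 510.
ΔP = 34.4 - 4 = 30.4.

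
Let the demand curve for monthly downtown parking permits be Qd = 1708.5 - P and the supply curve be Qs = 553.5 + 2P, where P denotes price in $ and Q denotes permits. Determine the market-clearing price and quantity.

P* = 385, Q* = 1323.5

At equilibrium Qd = Qs, so 1708.5 - P = 553.5 + 2P; collecting terms, 1155 = 3P and P* = 385.
From the demand curve, Q* = 1708.5 - 385 = 1323.5.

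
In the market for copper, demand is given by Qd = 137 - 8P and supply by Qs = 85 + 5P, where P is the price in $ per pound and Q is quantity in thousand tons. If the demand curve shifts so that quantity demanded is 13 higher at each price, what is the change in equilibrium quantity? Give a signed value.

ΔQ = 5

Set Qd = Qs: 137 - 8P = 85 + 5P, so 52 = 13P and P* = 4.
Substitute back: Q* = 137 - 8(4) = 105.
After the shift, demand is Qd = 150 - 8P.
New equilibrium: 65 = 13P, so P = 5 and Q = 110.
ΔQ = 110 - 105 = 5.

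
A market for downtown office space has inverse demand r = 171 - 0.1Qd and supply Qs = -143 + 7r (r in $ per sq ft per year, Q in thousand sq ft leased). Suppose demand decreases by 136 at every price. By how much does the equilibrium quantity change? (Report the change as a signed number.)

ΔQ = -56

Solving each curve for Q: Qd = 1710 - 10r.
Equating demand and supply, 1710 - 10r = -143 + 7r gives 17r = 1853, so r* = 109.
Substitute back: Q* = 1710 - 10(109) = 620.
After the shift, demand is Qd = 1574 - 10r.
The new intersection has 1717 = 17r, i.e. r = 101, Q = 564.
ΔQ = 564 - 620 = -56.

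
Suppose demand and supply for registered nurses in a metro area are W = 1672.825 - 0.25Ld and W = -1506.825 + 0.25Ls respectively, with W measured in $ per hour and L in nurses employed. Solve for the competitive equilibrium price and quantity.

W* = 83, L* = 6359.3

Solving each curve for L: Ld = 6691.3 - 4W and Ls = 6027.3 + 4W.
The market clears where 6691.3 - 4W = 6027.3 + 4W. Rearranging, 8W = 664, hence W* = 83.
Then L* = 6691.3 - 4(83) = 6359.3.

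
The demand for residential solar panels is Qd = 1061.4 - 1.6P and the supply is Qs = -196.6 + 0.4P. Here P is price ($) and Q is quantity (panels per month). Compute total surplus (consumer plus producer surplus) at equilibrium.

Equating demand and supply, 1061.4 - 1.6P = -196.6 + 0.4P gives 2P = 1258, so P* = 629.
From the demand curve, Q* = 1061.4 - 1.6(629) = 55.
Demand choke price = 663.375; supply choke price = 491.5. CS = ½(663.375 - 629)(55) = 945.3125; PS = ½(629 - 491.5)(55) = 3781.25. Total surplus = 4726.5625.

Total surplus = 4726.5625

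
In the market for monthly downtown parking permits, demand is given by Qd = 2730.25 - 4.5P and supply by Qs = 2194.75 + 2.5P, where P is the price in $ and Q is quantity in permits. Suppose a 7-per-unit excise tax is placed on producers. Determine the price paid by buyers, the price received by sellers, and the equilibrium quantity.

The tax drives a wedge P_b - P_s = 7. Substituting P_s = P_b - 7 into supply: Qs = 2177.25 + 2.5P_b.
Equate demand and the shifted supply: 2730.25 - 4.5P_b = 2177.25 + 2.5P_b, giving 7P_b = 553, so P_b = 79.
So P_s = 72 and the quantity traded is Q = 2730.25 - 4.5(79) = 2374.75.

P_b = 79, P_s = 72, Q = 2374.75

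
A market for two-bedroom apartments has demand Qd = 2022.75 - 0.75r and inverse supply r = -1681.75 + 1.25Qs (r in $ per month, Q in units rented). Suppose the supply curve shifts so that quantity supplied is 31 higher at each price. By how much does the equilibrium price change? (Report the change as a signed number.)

Inverting to quantity form: Qs = 1345.4 + 0.8r.
The market clears where 2022.75 - 0.75r = 1345.4 + 0.8r. Rearranging, 1.55r = 677.35, hence r* = 437.
From the demand curve, Q* = 2022.75 - 0.75(437) = 1695.
After the shift, supply is Qs = 1376.4 + 0.8r.
The new intersection has 646.35 = 1.55r, i.e. r = 417, Q = 1710.
Δr = 417 - 437 = -20.

Δr = -20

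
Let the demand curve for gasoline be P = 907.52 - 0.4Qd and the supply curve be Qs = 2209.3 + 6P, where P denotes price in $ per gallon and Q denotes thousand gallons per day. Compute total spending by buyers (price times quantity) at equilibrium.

Solving each curve for Q: Qd = 2268.8 - 2.5P.
Equating demand and supply, 2268.8 - 2.5P = 2209.3 + 6P gives 8.5P = 59.5, so P* = 7.
Substitute back: Q* = 2268.8 - 2.5(7) = 2251.3.
Total spending by buyers = P* × Q* = 7 × 2251.3 = 15759.1.

Total spending by buyers = 15759.1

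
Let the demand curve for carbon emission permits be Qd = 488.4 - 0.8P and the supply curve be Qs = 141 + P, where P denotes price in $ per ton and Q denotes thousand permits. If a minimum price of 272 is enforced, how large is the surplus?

Evaluating both curves at the floor price 272 gives Qd = 270.8, Qs = 413.
Surplus = Qs - Qd = 413 - 270.8 = 142.2.

Surplus = 142.2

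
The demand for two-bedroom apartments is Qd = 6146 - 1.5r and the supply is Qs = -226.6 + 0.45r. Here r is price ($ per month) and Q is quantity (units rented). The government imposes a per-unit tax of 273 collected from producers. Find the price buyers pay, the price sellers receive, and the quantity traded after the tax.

Producers keep r_s = r_b - 273 per unit, so supply in terms of the buyer price is Qs = -349.45 + 0.45r_b.
Set Qd = Qs: 6146 - 1.5r_b = -349.45 + 0.45r_b, so 6495.45 = 1.95r_b and r_b = 3331.
Then r_s = 3331 - 273 = 3058 and Q = 6146 - 1.5(3331) = 1149.5.

r_b = 3331, r_s = 3058, Q = 1149.5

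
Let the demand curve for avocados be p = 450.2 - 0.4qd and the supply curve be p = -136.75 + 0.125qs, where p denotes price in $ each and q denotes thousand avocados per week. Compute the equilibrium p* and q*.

Inverting to quantity form: qd = 1125.5 - 2.5p and qs = 1094 + 8p.
At equilibrium qd = qs, so 1125.5 - 2.5p = 1094 + 8p; collecting terms, 31.5 = 10.5p and p* = 3.
Plugging p* into demand: q* = 1125.5 - 2.5(3) = 1118.

p* = 3, q* = 1118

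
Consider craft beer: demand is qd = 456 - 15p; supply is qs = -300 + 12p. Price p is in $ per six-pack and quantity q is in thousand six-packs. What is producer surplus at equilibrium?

Producer surplus = 54

The market clears where 456 - 15p = -300 + 12p. Rearranging, 27p = 756, hence p* = 28.
Plugging p* into demand: q* = 456 - 15(28) = 36.
Supply choke price (qs = 0): p = 25. Producer surplus = ½ × (28 - 25) × 36 = 54.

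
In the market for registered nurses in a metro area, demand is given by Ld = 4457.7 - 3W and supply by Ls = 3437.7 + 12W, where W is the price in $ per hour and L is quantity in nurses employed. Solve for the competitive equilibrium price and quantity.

Equating demand and supply, 4457.7 - 3W = 3437.7 + 12W gives 15W = 1020, so W* = 68.
Substitute back: L* = 4457.7 - 3(68) = 4253.7.

W* = 68, L* = 4253.7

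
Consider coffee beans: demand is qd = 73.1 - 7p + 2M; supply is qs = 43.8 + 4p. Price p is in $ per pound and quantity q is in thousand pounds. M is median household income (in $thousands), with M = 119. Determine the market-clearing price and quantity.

p* = 24.3, q* = 141

With M = 119, demand is qd = 311.1 - 7p.
Equating demand and supply, 311.1 - 7p = 43.8 + 4p gives 11p = 267.3, so p* = 24.3.
Then q* = 311.1 - 7(24.3) = 141.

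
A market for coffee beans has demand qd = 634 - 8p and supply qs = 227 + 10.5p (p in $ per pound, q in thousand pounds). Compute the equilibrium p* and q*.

p* = 22, q* = 458

The market clears where 634 - 8p = 227 + 10.5p. Rearranging, 18.5p = 407, hence p* = 22.
Plugging p* into demand: q* = 634 - 8(22) = 458.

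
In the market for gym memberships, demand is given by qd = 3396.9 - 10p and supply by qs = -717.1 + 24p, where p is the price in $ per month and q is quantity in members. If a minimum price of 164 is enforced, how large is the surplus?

At p = 164: qd = 1756.9 and qs = 3218.9.
Surplus = qs - qd = 3218.9 - 1756.9 = 1462.

Surplus = 1462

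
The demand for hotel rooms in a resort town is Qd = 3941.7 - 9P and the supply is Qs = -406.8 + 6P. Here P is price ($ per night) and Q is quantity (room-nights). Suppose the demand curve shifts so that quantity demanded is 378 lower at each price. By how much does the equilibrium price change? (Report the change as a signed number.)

Equating demand and supply, 3941.7 - 9P = -406.8 + 6P gives 15P = 4348.5, so P* = 289.9.
From the demand curve, Q* = 3941.7 - 9(289.9) = 1332.6.
After the shift, demand is Qd = 3563.7 - 9P.
Re-solving, 15P = 3970.5 gives P = 264.7 and Q = 1181.4.
ΔP = 264.7 - 289.9 = -25.2.

ΔP = -25.2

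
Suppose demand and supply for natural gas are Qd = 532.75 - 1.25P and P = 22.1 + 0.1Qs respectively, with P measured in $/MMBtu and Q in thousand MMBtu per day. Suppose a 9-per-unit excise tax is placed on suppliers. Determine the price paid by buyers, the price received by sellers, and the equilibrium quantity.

P_b = 75, P_s = 66, Q = 439

In direct form, Qs = -221 + 10P.
With a tax of 9 on suppliers, they supply based on the net price P_s = P_b - 9, so Qs = -311 + 10P_b.
Market clearing requires 532.75 - 1.25P_b = -311 + 10P_b; hence 843.75 = 11.25P_b and P_b = 75.
Then P_s = 75 - 9 = 66 and Q = 532.75 - 1.25(75) = 439.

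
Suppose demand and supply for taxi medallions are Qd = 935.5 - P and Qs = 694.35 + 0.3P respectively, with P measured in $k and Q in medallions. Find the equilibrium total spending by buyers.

Total spending by buyers = 139125

At equilibrium Qd = Qs, so 935.5 - P = 694.35 + 0.3P; collecting terms, 241.15 = 1.3P and P* = 185.5.
Then Q* = 935.5 - 185.5 = 750.
Total spending by buyers = P* × Q* = 185.5 × 750 = 139125.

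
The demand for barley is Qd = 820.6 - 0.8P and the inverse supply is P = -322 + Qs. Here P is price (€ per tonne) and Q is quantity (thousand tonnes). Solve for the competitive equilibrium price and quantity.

P* = 277, Q* = 599

Solving each curve for Q: Qs = 322 + P.
The market clears where 820.6 - 0.8P = 322 + P. Rearranging, 1.8P = 498.6, hence P* = 277.
From the demand curve, Q* = 820.6 - 0.8(277) = 599.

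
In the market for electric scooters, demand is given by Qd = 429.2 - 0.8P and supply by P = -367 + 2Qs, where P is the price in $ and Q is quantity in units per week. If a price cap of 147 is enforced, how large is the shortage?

In direct form, Qs = 183.5 + 0.5P.
With P fixed at 147, quantity demanded is 311.6 and quantity supplied is 257.
Shortage = Qd - Qs = 311.6 - 257 = 54.6.

Shortage = 54.6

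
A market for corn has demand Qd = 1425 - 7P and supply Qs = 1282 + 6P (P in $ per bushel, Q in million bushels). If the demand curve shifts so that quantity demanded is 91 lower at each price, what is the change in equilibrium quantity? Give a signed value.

ΔQ = -42

Set Qd = Qs: 1425 - 7P = 1282 + 6P, so 143 = 13P and P* = 11.
Plugging P* into demand: Q* = 1425 - 7(11) = 1348.
After the shift, demand is Qd = 1334 - 7P.
The new intersection has 52 = 13P, i.e. P = 4, Q = 1306.
ΔQ = 1306 - 1348 = -42.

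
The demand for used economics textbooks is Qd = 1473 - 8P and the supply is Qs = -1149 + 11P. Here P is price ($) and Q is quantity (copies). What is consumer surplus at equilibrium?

The market clears where 1473 - 8P = -1149 + 11P. Rearranging, 19P = 2622, hence P* = 138.
From the demand curve, Q* = 1473 - 8(138) = 369.
Demand choke price (Qd = 0): P = 1473/8 = 184.125. Consumer surplus = ½ × (184.125 - 138) × 369 = 8510.0625.

Consumer surplus = 8510.0625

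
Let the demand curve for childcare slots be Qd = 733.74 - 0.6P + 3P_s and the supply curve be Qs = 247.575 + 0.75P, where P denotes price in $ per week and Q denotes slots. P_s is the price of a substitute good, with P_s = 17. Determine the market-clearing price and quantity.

With P_s = 17, demand is Qd = 784.74 - 0.6P.
Equating demand and supply, 784.74 - 0.6P = 247.575 + 0.75P gives 1.35P = 537.165, so P* = 397.9.
From the demand curve, Q* = 784.74 - 0.6(397.9) = 546.

P* = 397.9, Q* = 546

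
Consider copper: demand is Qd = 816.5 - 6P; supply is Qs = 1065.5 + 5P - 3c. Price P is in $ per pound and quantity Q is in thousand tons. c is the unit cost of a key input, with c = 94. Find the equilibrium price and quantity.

P* = 3, Q* = 798.5

With c = 94, supply is Qs = 783.5 + 5P.
At equilibrium Qd = Qs, so 816.5 - 6P = 783.5 + 5P; collecting terms, 33 = 11P and P* = 3.
Then Q* = 816.5 - 6(3) = 798.5.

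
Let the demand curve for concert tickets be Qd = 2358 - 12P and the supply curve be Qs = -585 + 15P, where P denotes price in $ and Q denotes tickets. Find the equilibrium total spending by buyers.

Total spending by buyers = 114450

The market clears where 2358 - 12P = -585 + 15P. Rearranging, 27P = 2943, hence P* = 109.
Then Q* = 2358 - 12(109) = 1050.
Total spending by buyers = P* × Q* = 109 × 1050 = 114450.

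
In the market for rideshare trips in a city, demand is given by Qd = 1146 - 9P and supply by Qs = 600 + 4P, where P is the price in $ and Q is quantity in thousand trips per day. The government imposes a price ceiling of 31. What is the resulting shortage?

Shortage = 143

Evaluating both curves at the ceiling price 31 gives Qd = 867, Qs = 724.
Shortage = Qd - Qs = 867 - 724 = 143.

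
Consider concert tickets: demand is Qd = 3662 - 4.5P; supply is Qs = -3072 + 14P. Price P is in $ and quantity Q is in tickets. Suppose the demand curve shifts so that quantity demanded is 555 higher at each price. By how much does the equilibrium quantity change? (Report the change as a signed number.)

ΔQ = 420

The market clears where 3662 - 4.5P = -3072 + 14P. Rearranging, 18.5P = 6734, hence P* = 364.
Then Q* = 3662 - 4.5(364) = 2024.
After the shift, demand is Qd = 4217 - 4.5P.
Re-solving, 18.5P = 7289 gives P = 394 and Q = 2444.
ΔQ = 2444 - 2024 = 420.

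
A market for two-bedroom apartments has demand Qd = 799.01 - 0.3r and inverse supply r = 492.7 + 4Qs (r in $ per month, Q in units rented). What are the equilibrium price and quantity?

r* = 1676.7, Q* = 296

In direct form, Qs = -123.175 + 0.25r.
Equating demand and supply, 799.01 - 0.3r = -123.175 + 0.25r gives 0.55r = 922.185, so r* = 1676.7.
Then Q* = 799.01 - 0.3(1676.7) = 296.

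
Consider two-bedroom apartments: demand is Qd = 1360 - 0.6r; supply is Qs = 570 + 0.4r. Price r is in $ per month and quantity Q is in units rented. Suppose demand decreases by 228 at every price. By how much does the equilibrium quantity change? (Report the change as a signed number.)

Equating demand and supply, 1360 - 0.6r = 570 + 0.4r gives r = 790, so r* = 790.
Plugging r* into demand: Q* = 1360 - 0.6(790) = 886.
After the shift, demand is Qd = 1132 - 0.6r.
The new intersection has 562 = r, i.e. r = 562, Q = 794.8.
ΔQ = 794.8 - 886 = -91.2.

ΔQ = -91.2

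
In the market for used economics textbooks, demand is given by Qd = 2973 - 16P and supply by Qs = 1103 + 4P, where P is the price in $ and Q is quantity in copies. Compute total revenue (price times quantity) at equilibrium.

Total revenue = 138099.5

At equilibrium Qd = Qs, so 2973 - 16P = 1103 + 4P; collecting terms, 1870 = 20P and P* = 93.5.
Substitute back: Q* = 2973 - 16(93.5) = 1477.
Total revenue = P* × Q* = 93.5 × 1477 = 138099.5.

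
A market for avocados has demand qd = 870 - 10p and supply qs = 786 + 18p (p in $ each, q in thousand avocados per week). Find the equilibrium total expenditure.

At equilibrium qd = qs, so 870 - 10p = 786 + 18p; collecting terms, 84 = 28p and p* = 3.
Plugging p* into demand: q* = 870 - 10(3) = 840.
Total expenditure = p* × q* = 3 × 840 = 2520.

Total expenditure = 2520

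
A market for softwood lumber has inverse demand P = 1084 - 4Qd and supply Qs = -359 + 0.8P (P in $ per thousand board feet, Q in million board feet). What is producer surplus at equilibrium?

Inverting to quantity form: Qd = 271 - 0.25P.
At equilibrium Qd = Qs, so 271 - 0.25P = -359 + 0.8P; collecting terms, 630 = 1.05P and P* = 600.
From the demand curve, Q* = 271 - 0.25(600) = 121.
Supply choke price (Qs = 0): P = 448.75. Producer surplus = ½ × (600 - 448.75) × 121 = 9150.625.

Producer surplus = 9150.625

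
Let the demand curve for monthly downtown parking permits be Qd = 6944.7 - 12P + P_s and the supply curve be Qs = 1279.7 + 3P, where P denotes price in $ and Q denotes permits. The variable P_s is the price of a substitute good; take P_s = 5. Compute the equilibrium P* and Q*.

P* = 378, Q* = 2413.7

With P_s = 5, demand is Qd = 6949.7 - 12P.
At equilibrium Qd = Qs, so 6949.7 - 12P = 1279.7 + 3P; collecting terms, 5670 = 15P and P* = 378.
Then Q* = 6949.7 - 12(378) = 2413.7.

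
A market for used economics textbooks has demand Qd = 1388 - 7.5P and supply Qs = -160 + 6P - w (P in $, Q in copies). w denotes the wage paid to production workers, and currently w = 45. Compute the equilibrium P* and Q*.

With w = 45, supply is Qs = -205 + 6P.
At equilibrium Qd = Qs, so 1388 - 7.5P = -205 + 6P; collecting terms, 1593 = 13.5P and P* = 118.
From the demand curve, Q* = 1388 - 7.5(118) = 503.

P* = 118, Q* = 503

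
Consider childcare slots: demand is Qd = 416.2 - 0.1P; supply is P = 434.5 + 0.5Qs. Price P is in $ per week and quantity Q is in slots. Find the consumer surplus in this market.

In direct form, Qs = -869 + 2P.
The market clears where 416.2 - 0.1P = -869 + 2P. Rearranging, 2.1P = 1285.2, hence P* = 612.
Substitute back: Q* = 416.2 - 0.1(612) = 355.
Demand choke price (Qd = 0): P = 416.2/0.1 = 4162. Consumer surplus = ½ × (4162 - 612) × 355 = 630125.

Consumer surplus = 630125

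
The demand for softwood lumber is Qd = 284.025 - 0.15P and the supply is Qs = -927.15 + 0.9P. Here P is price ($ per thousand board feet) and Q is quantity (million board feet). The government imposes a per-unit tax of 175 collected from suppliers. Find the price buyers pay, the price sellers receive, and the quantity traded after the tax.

Suppliers keep P_s = P_b - 175 per unit, so supply in terms of the buyer price is Qs = -1084.65 + 0.9P_b.
Set Qd = Qs: 284.025 - 0.15P_b = -1084.65 + 0.9P_b, so 1368.675 = 1.05P_b and P_b = 1303.5.
So P_s = 1128.5 and the quantity traded is Q = 284.025 - 0.15(1303.5) = 88.5.

P_b = 1303.5, P_s = 1128.5, Q = 88.5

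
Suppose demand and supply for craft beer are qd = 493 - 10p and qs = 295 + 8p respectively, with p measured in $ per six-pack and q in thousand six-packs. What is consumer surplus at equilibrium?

The market clears where 493 - 10p = 295 + 8p. Rearranging, 18p = 198, hence p* = 11.
From the demand curve, q* = 493 - 10(11) = 383.
Demand choke price (qd = 0): p = 493/10 = 49.3. Consumer surplus = ½ × (49.3 - 11) × 383 = 7334.45.

Consumer surplus = 7334.45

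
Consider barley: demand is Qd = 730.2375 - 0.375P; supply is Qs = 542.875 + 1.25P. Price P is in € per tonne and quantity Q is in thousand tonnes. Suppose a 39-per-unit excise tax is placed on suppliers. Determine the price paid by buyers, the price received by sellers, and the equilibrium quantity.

The tax drives a wedge P_b - P_s = 39. Substituting P_s = P_b - 39 into supply: Qs = 494.125 + 1.25P_b.
Set Qd = Qs: 730.2375 - 0.375P_b = 494.125 + 1.25P_b, so 236.1125 = 1.625P_b and P_b = 145.3.
So P_s = 106.3 and the quantity traded is Q = 730.2375 - 0.375(145.3) = 675.75.

P_b = 145.3, P_s = 106.3, Q = 675.75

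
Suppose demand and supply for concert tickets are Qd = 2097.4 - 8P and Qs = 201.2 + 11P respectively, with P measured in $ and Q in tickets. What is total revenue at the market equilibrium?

Equating demand and supply, 2097.4 - 8P = 201.2 + 11P gives 19P = 1896.2, so P* = 99.8.
Substitute back: Q* = 2097.4 - 8(99.8) = 1299.
Total revenue = P* × Q* = 99.8 × 1299 = 129640.2.

Total revenue = 129640.2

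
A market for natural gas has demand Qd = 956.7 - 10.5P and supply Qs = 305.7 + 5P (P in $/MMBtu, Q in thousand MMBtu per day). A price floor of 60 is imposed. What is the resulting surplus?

Surplus = 279

At P = 60: Qd = 326.7 and Qs = 605.7.
Surplus = Qs - Qd = 605.7 - 326.7 = 279.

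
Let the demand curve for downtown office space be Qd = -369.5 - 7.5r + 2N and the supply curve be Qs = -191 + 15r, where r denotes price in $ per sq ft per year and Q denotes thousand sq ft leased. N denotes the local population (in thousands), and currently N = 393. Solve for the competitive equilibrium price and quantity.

r* = 27, Q* = 214

With N = 393, demand is Qd = 416.5 - 7.5r.
Equating demand and supply, 416.5 - 7.5r = -191 + 15r gives 22.5r = 607.5, so r* = 27.
Plugging r* into demand: Q* = 416.5 - 7.5(27) = 214.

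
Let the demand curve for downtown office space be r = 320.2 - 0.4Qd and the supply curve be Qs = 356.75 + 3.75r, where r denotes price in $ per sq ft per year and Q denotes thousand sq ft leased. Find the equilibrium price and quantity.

r* = 71, Q* = 623

Rewriting in direct form: Qd = 800.5 - 2.5r.
Equating demand and supply, 800.5 - 2.5r = 356.75 + 3.75r gives 6.25r = 443.75, so r* = 71.
From the demand curve, Q* = 800.5 - 2.5(71) = 623.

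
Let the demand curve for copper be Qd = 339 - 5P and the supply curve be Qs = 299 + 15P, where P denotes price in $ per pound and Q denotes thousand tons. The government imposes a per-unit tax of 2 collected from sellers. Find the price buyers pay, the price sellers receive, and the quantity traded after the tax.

Sellers keep P_s = P_b - 2 per unit, so supply in terms of the buyer price is Qs = 269 + 15P_b.
Market clearing requires 339 - 5P_b = 269 + 15P_b; hence 70 = 20P_b and P_b = 3.5.
So P_s = 1.5 and the quantity traded is Q = 339 - 5(3.5) = 321.5.

P_b = 3.5, P_s = 1.5, Q = 321.5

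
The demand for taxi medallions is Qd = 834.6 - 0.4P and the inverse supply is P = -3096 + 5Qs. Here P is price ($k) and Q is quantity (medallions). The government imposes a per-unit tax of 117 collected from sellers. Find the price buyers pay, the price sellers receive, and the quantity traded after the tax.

Rewriting in direct form: Qs = 619.2 + 0.2P.
The tax drives a wedge P_b - P_s = 117. Substituting P_s = P_b - 117 into supply: Qs = 595.8 + 0.2P_b.
Set Qd = Qs: 834.6 - 0.4P_b = 595.8 + 0.2P_b, so 238.8 = 0.6P_b and P_b = 398.
Then P_s = 398 - 117 = 281 and Q = 834.6 - 0.4(398) = 675.4.

P_b = 398, P_s = 281, Q = 675.4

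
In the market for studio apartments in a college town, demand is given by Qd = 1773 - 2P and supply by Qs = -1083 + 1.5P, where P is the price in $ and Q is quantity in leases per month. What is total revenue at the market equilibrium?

Total revenue = 115056

The market clears where 1773 - 2P = -1083 + 1.5P. Rearranging, 3.5P = 2856, hence P* = 816.
Then Q* = 1773 - 2(816) = 141.
Total revenue = P* × Q* = 816 × 141 = 115056.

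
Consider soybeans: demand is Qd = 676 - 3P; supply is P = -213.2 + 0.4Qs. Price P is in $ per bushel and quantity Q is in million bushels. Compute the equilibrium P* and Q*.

Inverting to quantity form: Qs = 533 + 2.5P.
Set Qd = Qs: 676 - 3P = 533 + 2.5P, so 143 = 5.5P and P* = 26.
Plugging P* into demand: Q* = 676 - 3(26) = 598.

P* = 26, Q* = 598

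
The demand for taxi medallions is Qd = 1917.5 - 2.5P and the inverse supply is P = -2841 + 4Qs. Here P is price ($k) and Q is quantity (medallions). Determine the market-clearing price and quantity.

P* = 439, Q* = 820

In direct form, Qs = 710.25 + 0.25P.
At equilibrium Qd = Qs, so 1917.5 - 2.5P = 710.25 + 0.25P; collecting terms, 1207.25 = 2.75P and P* = 439.
Plugging P* into demand: Q* = 1917.5 - 2.5(439) = 820.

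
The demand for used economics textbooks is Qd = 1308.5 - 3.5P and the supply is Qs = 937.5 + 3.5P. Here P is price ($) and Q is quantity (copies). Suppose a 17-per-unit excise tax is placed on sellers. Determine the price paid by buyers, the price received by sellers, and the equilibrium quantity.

Sellers keep P_s = P_b - 17 per unit, so supply in terms of the buyer price is Qs = 878 + 3.5P_b.
Set Qd = Qs: 1308.5 - 3.5P_b = 878 + 3.5P_b, so 430.5 = 7P_b and P_b = 61.5.
Then P_s = 61.5 - 17 = 44.5 and Q = 1308.5 - 3.5(61.5) = 1093.25.

P_b = 61.5, P_s = 44.5, Q = 1093.25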